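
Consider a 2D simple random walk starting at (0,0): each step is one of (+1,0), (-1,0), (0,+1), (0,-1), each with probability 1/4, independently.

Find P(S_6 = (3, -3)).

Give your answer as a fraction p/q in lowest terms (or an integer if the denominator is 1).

Let h be the number of horizontal steps (so 6-h are vertical). To end at (3,-3) need (h+3)/2 right-steps and ((6-h)-3)/2 up-steps.
Sum over h with 3 ≤ h ≤ 3, h ≡ 1 (mod 2), 6-h ≡ 1 (mod 2):
h=3: C(6,3)·C(3,3)·C(3,0) = 20·1·1 = 20
Total favorable: 20
Total paths: 4^6 = 4096
P = 20/4096 = 5/1024

Answer: 5/1024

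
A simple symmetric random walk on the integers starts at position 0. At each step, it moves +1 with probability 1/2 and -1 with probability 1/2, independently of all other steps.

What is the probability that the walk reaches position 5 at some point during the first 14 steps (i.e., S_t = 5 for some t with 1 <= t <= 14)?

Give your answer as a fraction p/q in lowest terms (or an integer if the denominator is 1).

Answer: 1471/8192

Derivation:
Count via complement. Let g(t,s) = #length-t paths at position s with S_1..S_t all ≠ 5.
g(t,s) = g(t-1,s-1) + g(t-1,s+1) for s ≠ 5; g(t,5) = 0.
t=0: g(0,0)=1
t=1: g(1,-1)=1 g(1,1)=1
t=2: g(2,-2)=1 g(2,0)=2 g(2,2)=1
t=3: g(3,-3)=1 g(3,-1)=3 g(3,1)=3 g(3,3)=1
t=4: g(4,-4)=1 g(4,-2)=4 g(4,0)=6 g(4,2)=4 g(4,4)=1
t=5: g(5,-5)=1 g(5,-3)=5 g(5,-1)=10 g(5,1)=10 g(5,3)=5
t=6: g(6,-6)=1 g(6,-4)=6 g(6,-2)=15 g(6,0)=20 g(6,2)=15 g(6,4)=5
t=7: g(7,-7)=1 g(7,-5)=7 g(7,-3)=21 g(7,-1)=35 g(7,1)=35 g(7,3)=20
t=8: g(8,-8)=1 g(8,-6)=8 g(8,-4)=28 g(8,-2)=56 g(8,0)=70 g(8,2)=55 g(8,4)=20
t=9: g(9,-9)=1 g(9,-7)=9 g(9,-5)=36 g(9,-3)=84 g(9,-1)=126 g(9,1)=125 g(9,3)=75
t=10: g(10,-10)=1 g(10,-8)=10 g(10,-6)=45 g(10,-4)=120 g(10,-2)=210 g(10,0)=251 g(10,2)=200 g(10,4)=75
t=11: g(11,-11)=1 g(11,-9)=11 g(11,-7)=55 g(11,-5)=165 g(11,-3)=330 g(11,-1)=461 g(11,1)=451 g(11,3)=275
t=12: g(12,-12)=1 g(12,-10)=12 g(12,-8)=66 g(12,-6)=220 g(12,-4)=495 g(12,-2)=791 g(12,0)=912 g(12,2)=726 g(12,4)=275
t=13: g(13,-13)=1 g(13,-11)=13 g(13,-9)=78 g(13,-7)=286 g(13,-5)=715 g(13,-3)=1286 g(13,-1)=1703 g(13,1)=1638 g(13,3)=1001
t=14: g(14,-14)=1 g(14,-12)=14 g(14,-10)=91 g(14,-8)=364 g(14,-6)=1001 g(14,-4)=2001 g(14,-2)=2989 g(14,0)=3341 g(14,2)=2639 g(14,4)=1001
Paths never hitting 5: Σ_s g(14,s) = 13442
Paths hitting 5: 2^14 - 13442 = 2942
P = 2942/16384 = 1471/8192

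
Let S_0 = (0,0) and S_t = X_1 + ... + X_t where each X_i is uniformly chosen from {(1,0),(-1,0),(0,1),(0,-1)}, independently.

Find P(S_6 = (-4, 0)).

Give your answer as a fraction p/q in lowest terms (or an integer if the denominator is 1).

Answer: 9/1024

Derivation:
Let h be the number of horizontal steps (so 6-h are vertical). To end at (-4,0) need (h-4)/2 right-steps and ((6-h)+0)/2 up-steps.
Sum over h with 4 ≤ h ≤ 6, h ≡ 0 (mod 2), 6-h ≡ 0 (mod 2):
h=4: C(6,4)·C(4,0)·C(2,1) = 15·1·2 = 30
h=6: C(6,6)·C(6,1)·C(0,0) = 1·6·1 = 6
Total favorable: 36
Total paths: 4^6 = 4096
P = 36/4096 = 9/1024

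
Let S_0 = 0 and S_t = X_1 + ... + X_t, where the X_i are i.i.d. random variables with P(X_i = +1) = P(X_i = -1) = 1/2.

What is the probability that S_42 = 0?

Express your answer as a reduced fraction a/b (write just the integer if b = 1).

Answer: 67282234305/549755813888

Derivation:
To return to 0 after 42 steps: need exactly 21 steps of +1 and 21 of -1.
Favorable paths: C(42,21) = 538257874440
Total paths: 2^42 = 4398046511104
P = 538257874440/4398046511104 = 67282234305/549755813888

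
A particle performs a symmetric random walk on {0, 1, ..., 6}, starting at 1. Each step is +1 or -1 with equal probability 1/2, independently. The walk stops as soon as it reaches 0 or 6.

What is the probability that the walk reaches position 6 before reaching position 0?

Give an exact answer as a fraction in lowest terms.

Symmetric walk (p = 1/2): the harmonic-function argument gives P(hit 6 before 0 | start at 1) = a/N.
P = 1/6 = 1/6

Answer: 1/6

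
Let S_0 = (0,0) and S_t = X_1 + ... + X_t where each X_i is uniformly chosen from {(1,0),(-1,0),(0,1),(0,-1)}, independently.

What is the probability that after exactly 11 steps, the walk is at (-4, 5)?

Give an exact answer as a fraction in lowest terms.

Let h be the number of horizontal steps (so 11-h are vertical). To end at (-4,5) need (h-4)/2 right-steps and ((11-h)+5)/2 up-steps.
Sum over h with 4 ≤ h ≤ 6, h ≡ 0 (mod 2), 11-h ≡ 1 (mod 2):
h=4: C(11,4)·C(4,0)·C(7,6) = 330·1·7 = 2310
h=6: C(11,6)·C(6,1)·C(5,5) = 462·6·1 = 2772
Total favorable: 5082
Total paths: 4^11 = 4194304
P = 5082/4194304 = 2541/2097152

Answer: 2541/2097152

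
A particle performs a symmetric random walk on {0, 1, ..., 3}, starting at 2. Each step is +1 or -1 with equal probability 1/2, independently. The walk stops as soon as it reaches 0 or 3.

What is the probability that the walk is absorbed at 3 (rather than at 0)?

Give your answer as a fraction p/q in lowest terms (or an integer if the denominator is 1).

Symmetric walk (p = 1/2): the harmonic-function argument gives P(hit 3 before 0 | start at 2) = a/N.
P = 2/3 = 2/3

Answer: 2/3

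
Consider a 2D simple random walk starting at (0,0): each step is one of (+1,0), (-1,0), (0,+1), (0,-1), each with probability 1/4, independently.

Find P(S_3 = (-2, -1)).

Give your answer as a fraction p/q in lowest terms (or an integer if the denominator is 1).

Answer: 3/64

Derivation:
Let h be the number of horizontal steps (so 3-h are vertical). To end at (-2,-1) need (h-2)/2 right-steps and ((3-h)-1)/2 up-steps.
Sum over h with 2 ≤ h ≤ 2, h ≡ 0 (mod 2), 3-h ≡ 1 (mod 2):
h=2: C(3,2)·C(2,0)·C(1,0) = 3·1·1 = 3
Total favorable: 3
Total paths: 4^3 = 64
P = 3/64 = 3/64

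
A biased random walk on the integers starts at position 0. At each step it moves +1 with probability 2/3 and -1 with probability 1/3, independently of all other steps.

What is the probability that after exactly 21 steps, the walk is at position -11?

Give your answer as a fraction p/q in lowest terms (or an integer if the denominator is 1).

Answer: 72352/1162261467

Derivation:
To reach position -11 after 21 steps: need 5 steps of +1 and 16 steps of -1.
Number of such sequences: C(21,5) = 20349
Each has probability (2/3)^5 · (1/3)^16 = 32/10460353203
P = 20349 · 32/10460353203 = 72352/1162261467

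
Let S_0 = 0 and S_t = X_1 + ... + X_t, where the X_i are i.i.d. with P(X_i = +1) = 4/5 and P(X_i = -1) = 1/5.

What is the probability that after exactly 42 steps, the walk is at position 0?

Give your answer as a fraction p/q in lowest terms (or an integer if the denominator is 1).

To be at 0 after 42 steps: need exactly 21 steps of +1 and 21 of -1.
Number of such sequences: C(42,21) = 538257874440
Each has probability (4/5)^21 · (1/5)^21 = 4398046511104/227373675443232059478759765625
P = 538257874440 · 4398046511104/227373675443232059478759765625 = 473456633351019379556352/45474735088646411895751953125

Answer: 473456633351019379556352/45474735088646411895751953125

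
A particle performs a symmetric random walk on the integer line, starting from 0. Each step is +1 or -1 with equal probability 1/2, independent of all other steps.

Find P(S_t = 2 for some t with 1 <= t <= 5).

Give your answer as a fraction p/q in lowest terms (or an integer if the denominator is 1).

Count via complement. Let g(t,s) = #length-t paths at position s with S_1..S_t all ≠ 2.
g(t,s) = g(t-1,s-1) + g(t-1,s+1) for s ≠ 2; g(t,2) = 0.
t=0: g(0,0)=1
t=1: g(1,-1)=1 g(1,1)=1
t=2: g(2,-2)=1 g(2,0)=2
t=3: g(3,-3)=1 g(3,-1)=3 g(3,1)=2
t=4: g(4,-4)=1 g(4,-2)=4 g(4,0)=5
t=5: g(5,-5)=1 g(5,-3)=5 g(5,-1)=9 g(5,1)=5
Paths never hitting 2: Σ_s g(5,s) = 20
Paths hitting 2: 2^5 - 20 = 12
P = 12/32 = 3/8

Answer: 3/8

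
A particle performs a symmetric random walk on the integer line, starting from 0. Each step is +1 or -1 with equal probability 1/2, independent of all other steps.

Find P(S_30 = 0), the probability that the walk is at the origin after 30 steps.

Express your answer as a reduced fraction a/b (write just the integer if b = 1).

To return to 0 after 30 steps: need exactly 15 steps of +1 and 15 of -1.
Favorable paths: C(30,15) = 155117520
Total paths: 2^30 = 1073741824
P = 155117520/1073741824 = 9694845/67108864

Answer: 9694845/67108864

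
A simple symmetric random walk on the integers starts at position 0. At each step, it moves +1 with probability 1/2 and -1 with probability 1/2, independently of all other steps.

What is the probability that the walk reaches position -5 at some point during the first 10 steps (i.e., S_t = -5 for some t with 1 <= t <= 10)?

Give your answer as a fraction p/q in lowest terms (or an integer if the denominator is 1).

Count via complement. Let g(t,s) = #length-t paths at position s with S_1..S_t all ≠ -5.
g(t,s) = g(t-1,s-1) + g(t-1,s+1) for s ≠ -5; g(t,-5) = 0.
t=0: g(0,0)=1
t=1: g(1,-1)=1 g(1,1)=1
t=2: g(2,-2)=1 g(2,0)=2 g(2,2)=1
t=3: g(3,-3)=1 g(3,-1)=3 g(3,1)=3 g(3,3)=1
t=4: g(4,-4)=1 g(4,-2)=4 g(4,0)=6 g(4,2)=4 g(4,4)=1
t=5: g(5,-3)=5 g(5,-1)=10 g(5,1)=10 g(5,3)=5 g(5,5)=1
t=6: g(6,-4)=5 g(6,-2)=15 g(6,0)=20 g(6,2)=15 g(6,4)=6 g(6,6)=1
t=7: g(7,-3)=20 g(7,-1)=35 g(7,1)=35 g(7,3)=21 g(7,5)=7 g(7,7)=1
t=8: g(8,-4)=20 g(8,-2)=55 g(8,0)=70 g(8,2)=56 g(8,4)=28 g(8,6)=8 g(8,8)=1
t=9: g(9,-3)=75 g(9,-1)=125 g(9,1)=126 g(9,3)=84 g(9,5)=36 g(9,7)=9 g(9,9)=1
t=10: g(10,-4)=75 g(10,-2)=200 g(10,0)=251 g(10,2)=210 g(10,4)=120 g(10,6)=45 g(10,8)=10 g(10,10)=1
Paths never hitting -5: Σ_s g(10,s) = 912
Paths hitting -5: 2^10 - 912 = 112
P = 112/1024 = 7/64

Answer: 7/64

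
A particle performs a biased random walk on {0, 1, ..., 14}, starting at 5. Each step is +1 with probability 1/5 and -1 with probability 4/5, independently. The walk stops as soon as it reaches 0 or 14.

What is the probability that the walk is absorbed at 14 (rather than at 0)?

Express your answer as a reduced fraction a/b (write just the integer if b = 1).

Answer: 341/89478485

Derivation:
Biased walk: p = 1/5, q = 4/5, r = q/p = 4
Gambler's ruin: P(hit 14 before 0 | start at 5) = (1 - r^a)/(1 - r^N)
r^5 = 1024; r^14 = 268435456
P = (1 - 1024) / (1 - 268435456) = -1023 / -268435455 = 341/89478485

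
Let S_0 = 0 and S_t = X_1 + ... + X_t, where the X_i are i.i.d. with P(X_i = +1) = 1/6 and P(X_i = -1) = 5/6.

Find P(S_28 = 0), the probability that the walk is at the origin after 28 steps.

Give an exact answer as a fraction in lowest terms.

Answer: 1133575439453125/28430288029929701376

Derivation:
To be at 0 after 28 steps: need exactly 14 steps of +1 and 14 of -1.
Number of such sequences: C(28,14) = 40116600
Each has probability (1/6)^14 · (5/6)^14 = 6103515625/6140942214464815497216
P = 40116600 · 6103515625/6140942214464815497216 = 1133575439453125/28430288029929701376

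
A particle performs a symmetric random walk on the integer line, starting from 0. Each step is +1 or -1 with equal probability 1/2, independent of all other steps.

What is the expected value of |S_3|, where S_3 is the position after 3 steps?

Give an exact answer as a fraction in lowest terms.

Answer: 3/2

Derivation:
S_3 takes values m ≡ 1 (mod 2) with |m| ≤ 3; P(S_3=m) = C(3,(3+m)/2)/2^3.
Total paths: 2^3 = 8
Distribution: P(S=-3)=1/8, P(S=-1)=3/8, P(S=1)=3/8, P(S=3)=1/8
E[|S_3|] = Σ_m |m|·P(S_3=m) = 12/8 = 3/2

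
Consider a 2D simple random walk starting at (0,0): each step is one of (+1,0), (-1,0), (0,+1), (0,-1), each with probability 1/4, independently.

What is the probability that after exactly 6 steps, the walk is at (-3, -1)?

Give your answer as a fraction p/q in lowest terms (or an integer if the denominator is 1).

Answer: 45/2048

Derivation:
Let h be the number of horizontal steps (so 6-h are vertical). To end at (-3,-1) need (h-3)/2 right-steps and ((6-h)-1)/2 up-steps.
Sum over h with 3 ≤ h ≤ 5, h ≡ 1 (mod 2), 6-h ≡ 1 (mod 2):
h=3: C(6,3)·C(3,0)·C(3,1) = 20·1·3 = 60
h=5: C(6,5)·C(5,1)·C(1,0) = 6·5·1 = 30
Total favorable: 90
Total paths: 4^6 = 4096
P = 90/4096 = 45/2048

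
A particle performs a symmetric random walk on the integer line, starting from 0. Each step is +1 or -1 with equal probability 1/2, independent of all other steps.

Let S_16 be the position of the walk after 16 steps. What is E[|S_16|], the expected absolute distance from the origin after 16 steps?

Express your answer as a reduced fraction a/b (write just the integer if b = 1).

S_16 takes values m ≡ 0 (mod 2) with |m| ≤ 16; P(S_16=m) = C(16,(16+m)/2)/2^16.
Total paths: 2^16 = 65536
Distribution: P(S=-16)=1/65536, P(S=-14)=16/65536, P(S=-12)=120/65536, P(S=-10)=560/65536, P(S=-8)=1820/65536, P(S=-6)=4368/65536, P(S=-4)=8008/65536, P(S=-2)=11440/65536, P(S=0)=12870/65536, P(S=2)=11440/65536, P(S=4)=8008/65536, P(S=6)=4368/65536, P(S=8)=1820/65536, P(S=10)=560/65536, P(S=12)=120/65536, P(S=14)=16/65536, P(S=16)=1/65536
E[|S_16|] = Σ_m |m|·P(S_16=m) = 205920/65536 = 6435/2048

Answer: 6435/2048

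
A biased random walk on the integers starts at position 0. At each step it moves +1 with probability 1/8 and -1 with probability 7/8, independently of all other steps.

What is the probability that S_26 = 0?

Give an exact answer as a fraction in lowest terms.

To be at 0 after 26 steps: need exactly 13 steps of +1 and 13 of -1.
Number of such sequences: C(26,13) = 10400600
Each has probability (1/8)^13 · (7/8)^13 = 96889010407/302231454903657293676544
P = 10400600 · 96889010407/302231454903657293676544 = 125962980204880525/37778931862957161709568

Answer: 125962980204880525/37778931862957161709568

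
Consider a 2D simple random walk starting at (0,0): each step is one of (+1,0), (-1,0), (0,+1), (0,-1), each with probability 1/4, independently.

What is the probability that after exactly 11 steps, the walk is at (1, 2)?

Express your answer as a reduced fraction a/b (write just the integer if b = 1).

Let h be the number of horizontal steps (so 11-h are vertical). To end at (1,2) need (h+1)/2 right-steps and ((11-h)+2)/2 up-steps.
Sum over h with 1 ≤ h ≤ 9, h ≡ 1 (mod 2), 11-h ≡ 0 (mod 2):
h=1: C(11,1)·C(1,1)·C(10,6) = 11·1·210 = 2310
h=3: C(11,3)·C(3,2)·C(8,5) = 165·3·56 = 27720
h=5: C(11,5)·C(5,3)·C(6,4) = 462·10·15 = 69300
h=7: C(11,7)·C(7,4)·C(4,3) = 330·35·4 = 46200
h=9: C(11,9)·C(9,5)·C(2,2) = 55·126·1 = 6930
Total favorable: 152460
Total paths: 4^11 = 4194304
P = 152460/4194304 = 38115/1048576

Answer: 38115/1048576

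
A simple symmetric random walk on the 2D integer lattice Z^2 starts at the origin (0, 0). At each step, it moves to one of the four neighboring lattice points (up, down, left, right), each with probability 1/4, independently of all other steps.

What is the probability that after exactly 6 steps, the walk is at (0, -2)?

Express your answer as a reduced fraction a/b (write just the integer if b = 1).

Let h be the number of horizontal steps (so 6-h are vertical). To end at (0,-2) need (h+0)/2 right-steps and ((6-h)-2)/2 up-steps.
Sum over h with 0 ≤ h ≤ 4, h ≡ 0 (mod 2), 6-h ≡ 0 (mod 2):
h=0: C(6,0)·C(0,0)·C(6,2) = 1·1·15 = 15
h=2: C(6,2)·C(2,1)·C(4,1) = 15·2·4 = 120
h=4: C(6,4)·C(4,2)·C(2,0) = 15·6·1 = 90
Total favorable: 225
Total paths: 4^6 = 4096
P = 225/4096 = 225/4096

Answer: 225/4096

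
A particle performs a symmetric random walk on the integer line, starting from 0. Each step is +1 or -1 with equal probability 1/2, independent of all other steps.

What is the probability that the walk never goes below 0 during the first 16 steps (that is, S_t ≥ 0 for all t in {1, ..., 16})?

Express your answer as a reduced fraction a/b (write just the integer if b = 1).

Let f(t,s) = #length-t paths at position s with S_1..S_t all ≥ 0.
f(t,s) = f(t-1,s-1) + f(t-1,s+1) for s ≥ 0; f(t,s) = 0 for s < 0.
t=0: f(0,0)=1
t=1: f(1,1)=1
t=2: f(2,0)=1 f(2,2)=1
t=3: f(3,1)=2 f(3,3)=1
t=4: f(4,0)=2 f(4,2)=3 f(4,4)=1
t=5: f(5,1)=5 f(5,3)=4 f(5,5)=1
t=6: f(6,0)=5 f(6,2)=9 f(6,4)=5 f(6,6)=1
t=7: f(7,1)=14 f(7,3)=14 f(7,5)=6 f(7,7)=1
t=8: f(8,0)=14 f(8,2)=28 f(8,4)=20 f(8,6)=7 f(8,8)=1
t=9: f(9,1)=42 f(9,3)=48 f(9,5)=27 f(9,7)=8 f(9,9)=1
t=10: f(10,0)=42 f(10,2)=90 f(10,4)=75 f(10,6)=35 f(10,8)=9 f(10,10)=1
t=11: f(11,1)=132 f(11,3)=165 f(11,5)=110 f(11,7)=44 f(11,9)=10 f(11,11)=1
t=12: f(12,0)=132 f(12,2)=297 f(12,4)=275 f(12,6)=154 f(12,8)=54 f(12,10)=11 f(12,12)=1
t=13: f(13,1)=429 f(13,3)=572 f(13,5)=429 f(13,7)=208 f(13,9)=65 f(13,11)=12 f(13,13)=1
t=14: f(14,0)=429 f(14,2)=1001 f(14,4)=1001 f(14,6)=637 f(14,8)=273 f(14,10)=77 f(14,12)=13 f(14,14)=1
t=15: f(15,1)=1430 f(15,3)=2002 f(15,5)=1638 f(15,7)=910 f(15,9)=350 f(15,11)=90 f(15,13)=14 f(15,15)=1
t=16: f(16,0)=1430 f(16,2)=3432 f(16,4)=3640 f(16,6)=2548 f(16,8)=1260 f(16,10)=440 f(16,12)=104 f(16,14)=15 f(16,16)=1
Σ_s f(16,s) = 12870
P = 12870/65536 = 6435/32768

Answer: 6435/32768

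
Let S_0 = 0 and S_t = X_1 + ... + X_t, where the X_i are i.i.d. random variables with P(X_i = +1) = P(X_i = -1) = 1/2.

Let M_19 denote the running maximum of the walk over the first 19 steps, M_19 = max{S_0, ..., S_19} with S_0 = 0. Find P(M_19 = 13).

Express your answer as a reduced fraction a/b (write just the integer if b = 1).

Answer: 969/524288

Derivation:
Let M_19 = max(S_0,...,S_19). Use the reflection principle: for j ≥ 1, #{paths with M_19 ≥ j} = #{S_19 ≥ j} + #{S_19 ≥ j+1}.
By reflection, #{M_19 ≥ 13} = #{S_19 ≥ 13} + #{S_19 ≥ 14} = 1160 + 191 = 1351.
#{M_19 ≥ 14} = #{S_19 ≥ 14} + #{S_19 ≥ 15} = 191 + 191 = 382.
#{M_19 = 13} = 1351 - 382 = 969.
P(M_19 = 13) = 969/524288 = 969/524288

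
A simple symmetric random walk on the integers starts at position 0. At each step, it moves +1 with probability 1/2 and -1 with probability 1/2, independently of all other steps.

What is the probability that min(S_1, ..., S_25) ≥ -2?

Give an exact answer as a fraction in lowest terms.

Let f(t,s) = #length-t paths at position s with S_1..S_t all ≥ -2.
f(t,s) = f(t-1,s-1) + f(t-1,s+1) for s ≥ -2; f(t,s) = 0 for s < -2.
t=0: f(0,0)=1
t=1: f(1,-1)=1 f(1,1)=1
t=2: f(2,-2)=1 f(2,0)=2 f(2,2)=1
t=3: f(3,-1)=3 f(3,1)=3 f(3,3)=1
t=4: f(4,-2)=3 f(4,0)=6 f(4,2)=4 f(4,4)=1
t=5: f(5,-1)=9 f(5,1)=10 f(5,3)=5 f(5,5)=1
t=6: f(6,-2)=9 f(6,0)=19 f(6,2)=15 f(6,4)=6 f(6,6)=1
t=7: f(7,-1)=28 f(7,1)=34 f(7,3)=21 f(7,5)=7 f(7,7)=1
t=8: f(8,-2)=28 f(8,0)=62 f(8,2)=55 f(8,4)=28 f(8,6)=8 f(8,8)=1
t=9: f(9,-1)=90 f(9,1)=117 f(9,3)=83 f(9,5)=36 f(9,7)=9 f(9,9)=1
t=10: f(10,-2)=90 f(10,0)=207 f(10,2)=200 f(10,4)=119 f(10,6)=45 f(10,8)=10 f(10,10)=1
t=11: f(11,-1)=297 f(11,1)=407 f(11,3)=319 f(11,5)=164 f(11,7)=55 f(11,9)=11 f(11,11)=1
t=12: f(12,-2)=297 f(12,0)=704 f(12,2)=726 f(12,4)=483 f(12,6)=219 f(12,8)=66 f(12,10)=12 f(12,12)=1
t=13: f(13,-1)=1001 f(13,1)=1430 f(13,3)=1209 f(13,5)=702 f(13,7)=285 f(13,9)=78 f(13,11)=13 f(13,13)=1
t=14: f(14,-2)=1001 f(14,0)=2431 f(14,2)=2639 f(14,4)=1911 f(14,6)=987 f(14,8)=363 f(14,10)=91 f(14,12)=14 f(14,14)=1
t=15: f(15,-1)=3432 f(15,1)=5070 f(15,3)=4550 f(15,5)=2898 f(15,7)=1350 f(15,9)=454 f(15,11)=105 f(15,13)=15 f(15,15)=1
t=16: f(16,-2)=3432 f(16,0)=8502 f(16,2)=9620 f(16,4)=7448 f(16,6)=4248 f(16,8)=1804 f(16,10)=559 f(16,12)=120 f(16,14)=16 f(16,16)=1
t=17: f(17,-1)=11934 f(17,1)=18122 f(17,3)=17068 f(17,5)=11696 f(17,7)=6052 f(17,9)=2363 f(17,11)=679 f(17,13)=136 f(17,15)=17 f(17,17)=1
t=18: f(18,-2)=11934 f(18,0)=30056 f(18,2)=35190 f(18,4)=28764 f(18,6)=17748 f(18,8)=8415 f(18,10)=3042 f(18,12)=815 f(18,14)=153 f(18,16)=18 f(18,18)=1
t=19: f(19,-1)=41990 f(19,1)=65246 f(19,3)=63954 f(19,5)=46512 f(19,7)=26163 f(19,9)=11457 f(19,11)=3857 f(19,13)=968 f(19,15)=171 f(19,17)=19 f(19,19)=1
t=20: f(20,-2)=41990 f(20,0)=107236 f(20,2)=129200 f(20,4)=110466 f(20,6)=72675 f(20,8)=37620 f(20,10)=15314 f(20,12)=4825 f(20,14)=1139 f(20,16)=190 f(20,18)=20 f(20,20)=1
t=21: f(21,-1)=149226 f(21,1)=236436 f(21,3)=239666 f(21,5)=183141 f(21,7)=110295 f(21,9)=52934 f(21,11)=20139 f(21,13)=5964 f(21,15)=1329 f(21,17)=210 f(21,19)=21 f(21,21)=1
t=22: f(22,-2)=149226 f(22,0)=385662 f(22,2)=476102 f(22,4)=422807 f(22,6)=293436 f(22,8)=163229 f(22,10)=73073 f(22,12)=26103 f(22,14)=7293 f(22,16)=1539 f(22,18)=231 f(22,20)=22 f(22,22)=1
t=23: f(23,-1)=534888 f(23,1)=861764 f(23,3)=898909 f(23,5)=716243 f(23,7)=456665 f(23,9)=236302 f(23,11)=99176 f(23,13)=33396 f(23,15)=8832 f(23,17)=1770 f(23,19)=253 f(23,21)=23 f(23,23)=1
t=24: f(24,-2)=534888 f(24,0)=1396652 f(24,2)=1760673 f(24,4)=1615152 f(24,6)=1172908 f(24,8)=692967 f(24,10)=335478 f(24,12)=132572 f(24,14)=42228 f(24,16)=10602 f(24,18)=2023 f(24,20)=276 f(24,22)=24 f(24,24)=1
t=25: f(25,-1)=1931540 f(25,1)=3157325 f(25,3)=3375825 f(25,5)=2788060 f(25,7)=1865875 f(25,9)=1028445 f(25,11)=468050 f(25,13)=174800 f(25,15)=52830 f(25,17)=12625 f(25,19)=2299 f(25,21)=300 f(25,23)=25 f(25,25)=1
Σ_s f(25,s) = 14858000
P = 14858000/33554432 = 928625/2097152

Answer: 928625/2097152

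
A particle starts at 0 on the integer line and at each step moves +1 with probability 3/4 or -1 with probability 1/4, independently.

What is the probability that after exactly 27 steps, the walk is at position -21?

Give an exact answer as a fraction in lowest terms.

Answer: 78975/18014398509481984

Derivation:
To reach position -21 after 27 steps: need 3 steps of +1 and 24 steps of -1.
Number of such sequences: C(27,3) = 2925
Each has probability (3/4)^3 · (1/4)^24 = 27/18014398509481984
P = 2925 · 27/18014398509481984 = 78975/18014398509481984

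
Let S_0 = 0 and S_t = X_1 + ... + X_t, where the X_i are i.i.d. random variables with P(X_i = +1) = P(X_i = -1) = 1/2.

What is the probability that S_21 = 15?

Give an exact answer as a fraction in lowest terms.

Answer: 665/1048576

Derivation:
To reach position 15 after 21 steps: need 18 steps of +1 and 3 of -1.
Favorable paths: C(21,18) = 1330
Total paths: 2^21 = 2097152
P = 1330/2097152 = 665/1048576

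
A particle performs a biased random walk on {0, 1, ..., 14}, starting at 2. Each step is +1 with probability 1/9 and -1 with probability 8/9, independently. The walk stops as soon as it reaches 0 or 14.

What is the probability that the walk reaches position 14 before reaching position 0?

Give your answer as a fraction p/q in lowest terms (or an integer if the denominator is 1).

Answer: 1/69810262081

Derivation:
Biased walk: p = 1/9, q = 8/9, r = q/p = 8
Gambler's ruin: P(hit 14 before 0 | start at 2) = (1 - r^a)/(1 - r^N)
r^2 = 64; r^14 = 4398046511104
P = (1 - 64) / (1 - 4398046511104) = -63 / -4398046511103 = 1/69810262081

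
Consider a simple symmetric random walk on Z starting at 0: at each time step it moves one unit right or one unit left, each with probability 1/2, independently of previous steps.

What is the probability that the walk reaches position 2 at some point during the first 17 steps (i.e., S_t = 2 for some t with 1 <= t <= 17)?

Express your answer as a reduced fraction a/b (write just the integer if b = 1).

Answer: 20613/32768

Derivation:
Count via complement. Let g(t,s) = #length-t paths at position s with S_1..S_t all ≠ 2.
g(t,s) = g(t-1,s-1) + g(t-1,s+1) for s ≠ 2; g(t,2) = 0.
t=0: g(0,0)=1
t=1: g(1,-1)=1 g(1,1)=1
t=2: g(2,-2)=1 g(2,0)=2
t=3: g(3,-3)=1 g(3,-1)=3 g(3,1)=2
t=4: g(4,-4)=1 g(4,-2)=4 g(4,0)=5
t=5: g(5,-5)=1 g(5,-3)=5 g(5,-1)=9 g(5,1)=5
t=6: g(6,-6)=1 g(6,-4)=6 g(6,-2)=14 g(6,0)=14
t=7: g(7,-7)=1 g(7,-5)=7 g(7,-3)=20 g(7,-1)=28 g(7,1)=14
t=8: g(8,-8)=1 g(8,-6)=8 g(8,-4)=27 g(8,-2)=48 g(8,0)=42
t=9: g(9,-9)=1 g(9,-7)=9 g(9,-5)=35 g(9,-3)=75 g(9,-1)=90 g(9,1)=42
t=10: g(10,-10)=1 g(10,-8)=10 g(10,-6)=44 g(10,-4)=110 g(10,-2)=165 g(10,0)=132
t=11: g(11,-11)=1 g(11,-9)=11 g(11,-7)=54 g(11,-5)=154 g(11,-3)=275 g(11,-1)=297 g(11,1)=132
t=12: g(12,-12)=1 g(12,-10)=12 g(12,-8)=65 g(12,-6)=208 g(12,-4)=429 g(12,-2)=572 g(12,0)=429
t=13: g(13,-13)=1 g(13,-11)=13 g(13,-9)=77 g(13,-7)=273 g(13,-5)=637 g(13,-3)=1001 g(13,-1)=1001 g(13,1)=429
t=14: g(14,-14)=1 g(14,-12)=14 g(14,-10)=90 g(14,-8)=350 g(14,-6)=910 g(14,-4)=1638 g(14,-2)=2002 g(14,0)=1430
t=15: g(15,-15)=1 g(15,-13)=15 g(15,-11)=104 g(15,-9)=440 g(15,-7)=1260 g(15,-5)=2548 g(15,-3)=3640 g(15,-1)=3432 g(15,1)=1430
t=16: g(16,-16)=1 g(16,-14)=16 g(16,-12)=119 g(16,-10)=544 g(16,-8)=1700 g(16,-6)=3808 g(16,-4)=6188 g(16,-2)=7072 g(16,0)=4862
t=17: g(17,-17)=1 g(17,-15)=17 g(17,-13)=135 g(17,-11)=663 g(17,-9)=2244 g(17,-7)=5508 g(17,-5)=9996 g(17,-3)=13260 g(17,-1)=11934 g(17,1)=4862
Paths never hitting 2: Σ_s g(17,s) = 48620
Paths hitting 2: 2^17 - 48620 = 82452
P = 82452/131072 = 20613/32768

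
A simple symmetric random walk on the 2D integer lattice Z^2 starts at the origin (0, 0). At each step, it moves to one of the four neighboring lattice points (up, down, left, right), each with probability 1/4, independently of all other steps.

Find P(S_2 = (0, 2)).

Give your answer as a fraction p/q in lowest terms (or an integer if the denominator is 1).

Answer: 1/16

Derivation:
Let h be the number of horizontal steps (so 2-h are vertical). To end at (0,2) need (h+0)/2 right-steps and ((2-h)+2)/2 up-steps.
Sum over h with 0 ≤ h ≤ 0, h ≡ 0 (mod 2), 2-h ≡ 0 (mod 2):
h=0: C(2,0)·C(0,0)·C(2,2) = 1·1·1 = 1
Total favorable: 1
Total paths: 4^2 = 16
P = 1/16 = 1/16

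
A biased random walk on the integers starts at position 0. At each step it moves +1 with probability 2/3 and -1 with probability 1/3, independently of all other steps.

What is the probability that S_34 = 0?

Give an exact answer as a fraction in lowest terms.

To be at 0 after 34 steps: need exactly 17 steps of +1 and 17 of -1.
Number of such sequences: C(34,17) = 2333606220
Each has probability (2/3)^17 · (1/3)^17 = 131072/16677181699666569
P = 2333606220 · 131072/16677181699666569 = 11328534609920/617673396283947

Answer: 11328534609920/617673396283947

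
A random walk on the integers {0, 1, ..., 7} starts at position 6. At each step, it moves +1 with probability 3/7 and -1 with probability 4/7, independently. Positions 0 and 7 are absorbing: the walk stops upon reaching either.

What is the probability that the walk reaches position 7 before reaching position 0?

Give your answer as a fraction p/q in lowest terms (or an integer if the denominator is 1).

Biased walk: p = 3/7, q = 4/7, r = q/p = 4/3
Gambler's ruin: P(hit 7 before 0 | start at 6) = (1 - r^a)/(1 - r^N)
r^6 = 4096/729; r^7 = 16384/2187
P = (1 - 4096/729) / (1 - 16384/2187) = -3367/729 / -14197/2187 = 10101/14197

Answer: 10101/14197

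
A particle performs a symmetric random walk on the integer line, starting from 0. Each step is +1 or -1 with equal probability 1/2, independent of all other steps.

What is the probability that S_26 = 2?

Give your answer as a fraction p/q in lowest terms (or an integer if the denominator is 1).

To reach position 2 after 26 steps: need 14 steps of +1 and 12 of -1.
Favorable paths: C(26,14) = 9657700
Total paths: 2^26 = 67108864
P = 9657700/67108864 = 2414425/16777216

Answer: 2414425/16777216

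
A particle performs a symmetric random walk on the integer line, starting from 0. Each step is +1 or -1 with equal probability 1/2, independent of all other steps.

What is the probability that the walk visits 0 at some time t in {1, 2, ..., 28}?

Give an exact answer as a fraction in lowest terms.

Count via complement. Let g(t,s) = #length-t paths at position s with S_1..S_t all ≠ 0.
g(t,s) = g(t-1,s-1) + g(t-1,s+1) for s ≠ 0; g(t,0) = 0.
t=0: g(0,0)=1
t=1: g(1,-1)=1 g(1,1)=1
t=2: g(2,-2)=1 g(2,2)=1
t=3: g(3,-3)=1 g(3,-1)=1 g(3,1)=1 g(3,3)=1
t=4: g(4,-4)=1 g(4,-2)=2 g(4,2)=2 g(4,4)=1
t=5: g(5,-5)=1 g(5,-3)=3 g(5,-1)=2 g(5,1)=2 g(5,3)=3 g(5,5)=1
t=6: g(6,-6)=1 g(6,-4)=4 g(6,-2)=5 g(6,2)=5 g(6,4)=4 g(6,6)=1
t=7: g(7,-7)=1 g(7,-5)=5 g(7,-3)=9 g(7,-1)=5 g(7,1)=5 g(7,3)=9 g(7,5)=5 g(7,7)=1
t=8: g(8,-8)=1 g(8,-6)=6 g(8,-4)=14 g(8,-2)=14 g(8,2)=14 g(8,4)=14 g(8,6)=6 g(8,8)=1
t=9: g(9,-9)=1 g(9,-7)=7 g(9,-5)=20 g(9,-3)=28 g(9,-1)=14 g(9,1)=14 g(9,3)=28 g(9,5)=20 g(9,7)=7 g(9,9)=1
t=10: g(10,-10)=1 g(10,-8)=8 g(10,-6)=27 g(10,-4)=48 g(10,-2)=42 g(10,2)=42 g(10,4)=48 g(10,6)=27 g(10,8)=8 g(10,10)=1
t=11: g(11,-11)=1 g(11,-9)=9 g(11,-7)=35 g(11,-5)=75 g(11,-3)=90 g(11,-1)=42 g(11,1)=42 g(11,3)=90 g(11,5)=75 g(11,7)=35 g(11,9)=9 g(11,11)=1
t=12: g(12,-12)=1 g(12,-10)=10 g(12,-8)=44 g(12,-6)=110 g(12,-4)=165 g(12,-2)=132 g(12,2)=132 g(12,4)=165 g(12,6)=110 g(12,8)=44 g(12,10)=10 g(12,12)=1
t=13: g(13,-13)=1 g(13,-11)=11 g(13,-9)=54 g(13,-7)=154 g(13,-5)=275 g(13,-3)=297 g(13,-1)=132 g(13,1)=132 g(13,3)=297 g(13,5)=275 g(13,7)=154 g(13,9)=54 g(13,11)=11 g(13,13)=1
t=14: g(14,-14)=1 g(14,-12)=12 g(14,-10)=65 g(14,-8)=208 g(14,-6)=429 g(14,-4)=572 g(14,-2)=429 g(14,2)=429 g(14,4)=572 g(14,6)=429 g(14,8)=208 g(14,10)=65 g(14,12)=12 g(14,14)=1
t=15: g(15,-15)=1 g(15,-13)=13 g(15,-11)=77 g(15,-9)=273 g(15,-7)=637 g(15,-5)=1001 g(15,-3)=1001 g(15,-1)=429 g(15,1)=429 g(15,3)=1001 g(15,5)=1001 g(15,7)=637 g(15,9)=273 g(15,11)=77 g(15,13)=13 g(15,15)=1
t=16: g(16,-16)=1 g(16,-14)=14 g(16,-12)=90 g(16,-10)=350 g(16,-8)=910 g(16,-6)=1638 g(16,-4)=2002 g(16,-2)=1430 g(16,2)=1430 g(16,4)=2002 g(16,6)=1638 g(16,8)=910 g(16,10)=350 g(16,12)=90 g(16,14)=14 g(16,16)=1
t=17: g(17,-17)=1 g(17,-15)=15 g(17,-13)=104 g(17,-11)=440 g(17,-9)=1260 g(17,-7)=2548 g(17,-5)=3640 g(17,-3)=3432 g(17,-1)=1430 g(17,1)=1430 g(17,3)=3432 g(17,5)=3640 g(17,7)=2548 g(17,9)=1260 g(17,11)=440 g(17,13)=104 g(17,15)=15 g(17,17)=1
t=18: g(18,-18)=1 g(18,-16)=16 g(18,-14)=119 g(18,-12)=544 g(18,-10)=1700 g(18,-8)=3808 g(18,-6)=6188 g(18,-4)=7072 g(18,-2)=4862 g(18,2)=4862 g(18,4)=7072 g(18,6)=6188 g(18,8)=3808 g(18,10)=1700 g(18,12)=544 g(18,14)=119 g(18,16)=16 g(18,18)=1
t=19: g(19,-19)=1 g(19,-17)=17 g(19,-15)=135 g(19,-13)=663 g(19,-11)=2244 g(19,-9)=5508 g(19,-7)=9996 g(19,-5)=13260 g(19,-3)=11934 g(19,-1)=4862 g(19,1)=4862 g(19,3)=11934 g(19,5)=13260 g(19,7)=9996 g(19,9)=5508 g(19,11)=2244 g(19,13)=663 g(19,15)=135 g(19,17)=17 g(19,19)=1
t=20: g(20,-20)=1 g(20,-18)=18 g(20,-16)=152 g(20,-14)=798 g(20,-12)=2907 g(20,-10)=7752 g(20,-8)=15504 g(20,-6)=23256 g(20,-4)=25194 g(20,-2)=16796 g(20,2)=16796 g(20,4)=25194 g(20,6)=23256 g(20,8)=15504 g(20,10)=7752 g(20,12)=2907 g(20,14)=798 g(20,16)=152 g(20,18)=18 g(20,20)=1
t=21: g(21,-21)=1 g(21,-19)=19 g(21,-17)=170 g(21,-15)=950 g(21,-13)=3705 g(21,-11)=10659 g(21,-9)=23256 g(21,-7)=38760 g(21,-5)=48450 g(21,-3)=41990 g(21,-1)=16796 g(21,1)=16796 g(21,3)=41990 g(21,5)=48450 g(21,7)=38760 g(21,9)=23256 g(21,11)=10659 g(21,13)=3705 g(21,15)=950 g(21,17)=170 g(21,19)=19 g(21,21)=1
t=22: g(22,-22)=1 g(22,-20)=20 g(22,-18)=189 g(22,-16)=1120 g(22,-14)=4655 g(22,-12)=14364 g(22,-10)=33915 g(22,-8)=62016 g(22,-6)=87210 g(22,-4)=90440 g(22,-2)=58786 g(22,2)=58786 g(22,4)=90440 g(22,6)=87210 g(22,8)=62016 g(22,10)=33915 g(22,12)=14364 g(22,14)=4655 g(22,16)=1120 g(22,18)=189 g(22,20)=20 g(22,22)=1
t=23: g(23,-23)=1 g(23,-21)=21 g(23,-19)=209 g(23,-17)=1309 g(23,-15)=5775 g(23,-13)=19019 g(23,-11)=48279 g(23,-9)=95931 g(23,-7)=149226 g(23,-5)=177650 g(23,-3)=149226 g(23,-1)=58786 g(23,1)=58786 g(23,3)=149226 g(23,5)=177650 g(23,7)=149226 g(23,9)=95931 g(23,11)=48279 g(23,13)=19019 g(23,15)=5775 g(23,17)=1309 g(23,19)=209 g(23,21)=21 g(23,23)=1
t=24: g(24,-24)=1 g(24,-22)=22 g(24,-20)=230 g(24,-18)=1518 g(24,-16)=7084 g(24,-14)=24794 g(24,-12)=67298 g(24,-10)=144210 g(24,-8)=245157 g(24,-6)=326876 g(24,-4)=326876 g(24,-2)=208012 g(24,2)=208012 g(24,4)=326876 g(24,6)=326876 g(24,8)=245157 g(24,10)=144210 g(24,12)=67298 g(24,14)=24794 g(24,16)=7084 g(24,18)=1518 g(24,20)=230 g(24,22)=22 g(24,24)=1
t=25: g(25,-25)=1 g(25,-23)=23 g(25,-21)=252 g(25,-19)=1748 g(25,-17)=8602 g(25,-15)=31878 g(25,-13)=92092 g(25,-11)=211508 g(25,-9)=389367 g(25,-7)=572033 g(25,-5)=653752 g(25,-3)=534888 g(25,-1)=208012 g(25,1)=208012 g(25,3)=534888 g(25,5)=653752 g(25,7)=572033 g(25,9)=389367 g(25,11)=211508 g(25,13)=92092 g(25,15)=31878 g(25,17)=8602 g(25,19)=1748 g(25,21)=252 g(25,23)=23 g(25,25)=1
t=26: g(26,-26)=1 g(26,-24)=24 g(26,-22)=275 g(26,-20)=2000 g(26,-18)=10350 g(26,-16)=40480 g(26,-14)=123970 g(26,-12)=303600 g(26,-10)=600875 g(26,-8)=961400 g(26,-6)=1225785 g(26,-4)=1188640 g(26,-2)=742900 g(26,2)=742900 g(26,4)=1188640 g(26,6)=1225785 g(26,8)=961400 g(26,10)=600875 g(26,12)=303600 g(26,14)=123970 g(26,16)=40480 g(26,18)=10350 g(26,20)=2000 g(26,22)=275 g(26,24)=24 g(26,26)=1
t=27: g(27,-27)=1 g(27,-25)=25 g(27,-23)=299 g(27,-21)=2275 g(27,-19)=12350 g(27,-17)=50830 g(27,-15)=164450 g(27,-13)=427570 g(27,-11)=904475 g(27,-9)=1562275 g(27,-7)=2187185 g(27,-5)=2414425 g(27,-3)=1931540 g(27,-1)=742900 g(27,1)=742900 g(27,3)=1931540 g(27,5)=2414425 g(27,7)=2187185 g(27,9)=1562275 g(27,11)=904475 g(27,13)=427570 g(27,15)=164450 g(27,17)=50830 g(27,19)=12350 g(27,21)=2275 g(27,23)=299 g(27,25)=25 g(27,27)=1
t=28: g(28,-28)=1 g(28,-26)=26 g(28,-24)=324 g(28,-22)=2574 g(28,-20)=14625 g(28,-18)=63180 g(28,-16)=215280 g(28,-14)=592020 g(28,-12)=1332045 g(28,-10)=2466750 g(28,-8)=3749460 g(28,-6)=4601610 g(28,-4)=4345965 g(28,-2)=2674440 g(28,2)=2674440 g(28,4)=4345965 g(28,6)=4601610 g(28,8)=3749460 g(28,10)=2466750 g(28,12)=1332045 g(28,14)=592020 g(28,16)=215280 g(28,18)=63180 g(28,20)=14625 g(28,22)=2574 g(28,24)=324 g(28,26)=26 g(28,28)=1
Paths never hitting 0: Σ_s g(28,s) = 40116600
Paths hitting 0: 2^28 - 40116600 = 228318856
P = 228318856/268435456 = 28539857/33554432

Answer: 28539857/33554432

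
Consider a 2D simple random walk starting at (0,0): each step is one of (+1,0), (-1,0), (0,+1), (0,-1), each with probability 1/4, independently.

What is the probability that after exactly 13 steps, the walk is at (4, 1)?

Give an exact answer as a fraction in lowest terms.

Answer: 920205/67108864

Derivation:
Let h be the number of horizontal steps (so 13-h are vertical). To end at (4,1) need (h+4)/2 right-steps and ((13-h)+1)/2 up-steps.
Sum over h with 4 ≤ h ≤ 12, h ≡ 0 (mod 2), 13-h ≡ 1 (mod 2):
h=4: C(13,4)·C(4,4)·C(9,5) = 715·1·126 = 90090
h=6: C(13,6)·C(6,5)·C(7,4) = 1716·6·35 = 360360
h=8: C(13,8)·C(8,6)·C(5,3) = 1287·28·10 = 360360
h=10: C(13,10)·C(10,7)·C(3,2) = 286·120·3 = 102960
h=12: C(13,12)·C(12,8)·C(1,1) = 13·495·1 = 6435
Total favorable: 920205
Total paths: 4^13 = 67108864
P = 920205/67108864 = 920205/67108864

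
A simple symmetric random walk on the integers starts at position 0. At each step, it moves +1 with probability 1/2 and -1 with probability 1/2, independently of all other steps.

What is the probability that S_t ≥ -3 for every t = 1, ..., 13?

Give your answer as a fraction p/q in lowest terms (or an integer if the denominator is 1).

Answer: 3003/4096

Derivation:
Let f(t,s) = #length-t paths at position s with S_1..S_t all ≥ -3.
f(t,s) = f(t-1,s-1) + f(t-1,s+1) for s ≥ -3; f(t,s) = 0 for s < -3.
t=0: f(0,0)=1
t=1: f(1,-1)=1 f(1,1)=1
t=2: f(2,-2)=1 f(2,0)=2 f(2,2)=1
t=3: f(3,-3)=1 f(3,-1)=3 f(3,1)=3 f(3,3)=1
t=4: f(4,-2)=4 f(4,0)=6 f(4,2)=4 f(4,4)=1
t=5: f(5,-3)=4 f(5,-1)=10 f(5,1)=10 f(5,3)=5 f(5,5)=1
t=6: f(6,-2)=14 f(6,0)=20 f(6,2)=15 f(6,4)=6 f(6,6)=1
t=7: f(7,-3)=14 f(7,-1)=34 f(7,1)=35 f(7,3)=21 f(7,5)=7 f(7,7)=1
t=8: f(8,-2)=48 f(8,0)=69 f(8,2)=56 f(8,4)=28 f(8,6)=8 f(8,8)=1
t=9: f(9,-3)=48 f(9,-1)=117 f(9,1)=125 f(9,3)=84 f(9,5)=36 f(9,7)=9 f(9,9)=1
t=10: f(10,-2)=165 f(10,0)=242 f(10,2)=209 f(10,4)=120 f(10,6)=45 f(10,8)=10 f(10,10)=1
t=11: f(11,-3)=165 f(11,-1)=407 f(11,1)=451 f(11,3)=329 f(11,5)=165 f(11,7)=55 f(11,9)=11 f(11,11)=1
t=12: f(12,-2)=572 f(12,0)=858 f(12,2)=780 f(12,4)=494 f(12,6)=220 f(12,8)=66 f(12,10)=12 f(12,12)=1
t=13: f(13,-3)=572 f(13,-1)=1430 f(13,1)=1638 f(13,3)=1274 f(13,5)=714 f(13,7)=286 f(13,9)=78 f(13,11)=13 f(13,13)=1
Σ_s f(13,s) = 6006
P = 6006/8192 = 3003/4096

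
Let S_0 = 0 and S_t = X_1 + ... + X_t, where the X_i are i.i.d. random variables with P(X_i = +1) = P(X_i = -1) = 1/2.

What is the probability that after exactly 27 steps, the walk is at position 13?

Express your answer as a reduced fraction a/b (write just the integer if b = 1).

Answer: 444015/67108864

Derivation:
To reach position 13 after 27 steps: need 20 steps of +1 and 7 of -1.
Favorable paths: C(27,20) = 888030
Total paths: 2^27 = 134217728
P = 888030/134217728 = 444015/67108864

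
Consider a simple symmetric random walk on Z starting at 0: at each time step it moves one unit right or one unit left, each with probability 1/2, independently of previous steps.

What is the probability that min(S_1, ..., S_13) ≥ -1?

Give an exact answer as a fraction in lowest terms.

Let f(t,s) = #length-t paths at position s with S_1..S_t all ≥ -1.
f(t,s) = f(t-1,s-1) + f(t-1,s+1) for s ≥ -1; f(t,s) = 0 for s < -1.
t=0: f(0,0)=1
t=1: f(1,-1)=1 f(1,1)=1
t=2: f(2,0)=2 f(2,2)=1
t=3: f(3,-1)=2 f(3,1)=3 f(3,3)=1
t=4: f(4,0)=5 f(4,2)=4 f(4,4)=1
t=5: f(5,-1)=5 f(5,1)=9 f(5,3)=5 f(5,5)=1
t=6: f(6,0)=14 f(6,2)=14 f(6,4)=6 f(6,6)=1
t=7: f(7,-1)=14 f(7,1)=28 f(7,3)=20 f(7,5)=7 f(7,7)=1
t=8: f(8,0)=42 f(8,2)=48 f(8,4)=27 f(8,6)=8 f(8,8)=1
t=9: f(9,-1)=42 f(9,1)=90 f(9,3)=75 f(9,5)=35 f(9,7)=9 f(9,9)=1
t=10: f(10,0)=132 f(10,2)=165 f(10,4)=110 f(10,6)=44 f(10,8)=10 f(10,10)=1
t=11: f(11,-1)=132 f(11,1)=297 f(11,3)=275 f(11,5)=154 f(11,7)=54 f(11,9)=11 f(11,11)=1
t=12: f(12,0)=429 f(12,2)=572 f(12,4)=429 f(12,6)=208 f(12,8)=65 f(12,10)=12 f(12,12)=1
t=13: f(13,-1)=429 f(13,1)=1001 f(13,3)=1001 f(13,5)=637 f(13,7)=273 f(13,9)=77 f(13,11)=13 f(13,13)=1
Σ_s f(13,s) = 3432
P = 3432/8192 = 429/1024

Answer: 429/1024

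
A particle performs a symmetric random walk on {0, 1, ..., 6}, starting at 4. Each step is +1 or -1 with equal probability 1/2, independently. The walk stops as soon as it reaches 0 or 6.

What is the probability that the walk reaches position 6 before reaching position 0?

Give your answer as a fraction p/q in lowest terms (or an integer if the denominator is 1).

Symmetric walk (p = 1/2): the harmonic-function argument gives P(hit 6 before 0 | start at 4) = a/N.
P = 4/6 = 2/3

Answer: 2/3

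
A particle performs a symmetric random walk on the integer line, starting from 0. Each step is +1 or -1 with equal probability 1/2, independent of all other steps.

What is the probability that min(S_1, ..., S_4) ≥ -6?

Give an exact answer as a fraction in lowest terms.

Let f(t,s) = #length-t paths at position s with S_1..S_t all ≥ -6.
f(t,s) = f(t-1,s-1) + f(t-1,s+1) for s ≥ -6; f(t,s) = 0 for s < -6.
t=0: f(0,0)=1
t=1: f(1,-1)=1 f(1,1)=1
t=2: f(2,-2)=1 f(2,0)=2 f(2,2)=1
t=3: f(3,-3)=1 f(3,-1)=3 f(3,1)=3 f(3,3)=1
t=4: f(4,-4)=1 f(4,-2)=4 f(4,0)=6 f(4,2)=4 f(4,4)=1
Σ_s f(4,s) = 16
P = 16/16 = 1

Answer: 1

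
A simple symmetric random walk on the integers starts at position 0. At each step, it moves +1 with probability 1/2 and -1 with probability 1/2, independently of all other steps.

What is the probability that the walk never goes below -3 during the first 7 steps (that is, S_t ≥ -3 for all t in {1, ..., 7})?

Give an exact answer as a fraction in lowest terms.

Answer: 7/8

Derivation:
Let f(t,s) = #length-t paths at position s with S_1..S_t all ≥ -3.
f(t,s) = f(t-1,s-1) + f(t-1,s+1) for s ≥ -3; f(t,s) = 0 for s < -3.
t=0: f(0,0)=1
t=1: f(1,-1)=1 f(1,1)=1
t=2: f(2,-2)=1 f(2,0)=2 f(2,2)=1
t=3: f(3,-3)=1 f(3,-1)=3 f(3,1)=3 f(3,3)=1
t=4: f(4,-2)=4 f(4,0)=6 f(4,2)=4 f(4,4)=1
t=5: f(5,-3)=4 f(5,-1)=10 f(5,1)=10 f(5,3)=5 f(5,5)=1
t=6: f(6,-2)=14 f(6,0)=20 f(6,2)=15 f(6,4)=6 f(6,6)=1
t=7: f(7,-3)=14 f(7,-1)=34 f(7,1)=35 f(7,3)=21 f(7,5)=7 f(7,7)=1
Σ_s f(7,s) = 112
P = 112/128 = 7/8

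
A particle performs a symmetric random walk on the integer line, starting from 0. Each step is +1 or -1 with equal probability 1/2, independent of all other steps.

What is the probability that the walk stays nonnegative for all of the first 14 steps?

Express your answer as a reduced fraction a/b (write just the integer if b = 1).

Let f(t,s) = #length-t paths at position s with S_1..S_t all ≥ 0.
f(t,s) = f(t-1,s-1) + f(t-1,s+1) for s ≥ 0; f(t,s) = 0 for s < 0.
t=0: f(0,0)=1
t=1: f(1,1)=1
t=2: f(2,0)=1 f(2,2)=1
t=3: f(3,1)=2 f(3,3)=1
t=4: f(4,0)=2 f(4,2)=3 f(4,4)=1
t=5: f(5,1)=5 f(5,3)=4 f(5,5)=1
t=6: f(6,0)=5 f(6,2)=9 f(6,4)=5 f(6,6)=1
t=7: f(7,1)=14 f(7,3)=14 f(7,5)=6 f(7,7)=1
t=8: f(8,0)=14 f(8,2)=28 f(8,4)=20 f(8,6)=7 f(8,8)=1
t=9: f(9,1)=42 f(9,3)=48 f(9,5)=27 f(9,7)=8 f(9,9)=1
t=10: f(10,0)=42 f(10,2)=90 f(10,4)=75 f(10,6)=35 f(10,8)=9 f(10,10)=1
t=11: f(11,1)=132 f(11,3)=165 f(11,5)=110 f(11,7)=44 f(11,9)=10 f(11,11)=1
t=12: f(12,0)=132 f(12,2)=297 f(12,4)=275 f(12,6)=154 f(12,8)=54 f(12,10)=11 f(12,12)=1
t=13: f(13,1)=429 f(13,3)=572 f(13,5)=429 f(13,7)=208 f(13,9)=65 f(13,11)=12 f(13,13)=1
t=14: f(14,0)=429 f(14,2)=1001 f(14,4)=1001 f(14,6)=637 f(14,8)=273 f(14,10)=77 f(14,12)=13 f(14,14)=1
Σ_s f(14,s) = 3432
P = 3432/16384 = 429/2048

Answer: 429/2048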